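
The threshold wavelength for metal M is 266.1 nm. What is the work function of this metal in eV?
4.66 eV

At the threshold wavelength, photon energy equals work function:
φ = hc/λ₀

Calculating:
φ = (6.626×10⁻³⁴ J·s)(3×10⁸ m/s) / (266.1×10⁻⁹ m)
φ = 4.66 eV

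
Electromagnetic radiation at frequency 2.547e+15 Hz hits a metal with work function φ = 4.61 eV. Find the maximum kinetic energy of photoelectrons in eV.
5.9235 eV

Using Einstein's photoelectric equation: KE_max = hf - φ

First, calculate the photon energy:
E_photon = hf = (6.626×10⁻³⁴ J·s)(2.547e+15 Hz)
E_photon = 10.5335 eV

Then, the maximum kinetic energy:
KE_max = E_photon - φ = 10.5335 eV - 4.61 eV = 5.9235 eV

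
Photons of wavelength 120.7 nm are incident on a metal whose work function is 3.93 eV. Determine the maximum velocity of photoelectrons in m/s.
1.4936e+06 m/s

First, find the maximum kinetic energy:
E_photon = hc/λ = 10.2721 eV
KE_max = E_photon - φ = 10.2721 - 3.93 = 6.3421 eV

Convert to Joules: KE_max = 6.3421 × 1.602×10⁻¹⁹ J = 1.0161e-18 J

Then use KE = ½mv² to find velocity:
v = √(2·KE/m) = √(2 × 1.0161e-18 J / 9.109e-31 kg)
v = 1.4936e+06 m/s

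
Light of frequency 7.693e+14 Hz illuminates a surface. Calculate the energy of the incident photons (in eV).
3.1816 eV

Using E = hf:

E = hf = (6.626×10⁻³⁴ J·s)(7.693e+14 Hz)
E = 3.1816 eV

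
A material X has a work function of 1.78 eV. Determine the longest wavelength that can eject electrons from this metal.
696.54 nm

The threshold wavelength is when the photon energy equals the work function:
hc/λ₀ = φ

Solving for λ₀:
λ₀ = hc/φ = (6.626×10⁻³⁴ J·s)(3×10⁸ m/s) / (1.78 eV × 1.602×10⁻¹⁹ J/eV)
λ₀ = 696.54 nm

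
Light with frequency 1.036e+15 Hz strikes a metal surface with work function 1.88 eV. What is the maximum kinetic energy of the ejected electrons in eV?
2.4046 eV

Using Einstein's photoelectric equation: KE_max = hf - φ

First, calculate the photon energy:
E_photon = hf = (6.626×10⁻³⁴ J·s)(1.036e+15 Hz)
E_photon = 4.2846 eV

Then, the maximum kinetic energy:
KE_max = E_photon - φ = 4.2846 eV - 1.88 eV = 2.4046 eV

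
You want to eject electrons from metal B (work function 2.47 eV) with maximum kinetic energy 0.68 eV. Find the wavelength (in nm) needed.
393.60 nm

From Einstein's equation: KE_max = hc/λ - φ

Rearranging for λ:
hc/λ = KE_max + φ
λ = hc/(KE_max + φ)

Required photon energy:
E_photon = KE_max + φ = 0.68 + 2.47 = 3.15 eV

Required wavelength:
λ = hc/E_photon = (6.626×10⁻³⁴)(3×10⁸) / (3.15 × 1.602×10⁻¹⁹)
λ = 393.60 nm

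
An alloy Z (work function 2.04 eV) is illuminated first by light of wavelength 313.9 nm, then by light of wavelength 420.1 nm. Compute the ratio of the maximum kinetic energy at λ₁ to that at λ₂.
2.0957

Using Einstein's equation: KE_max = hc/λ - φ

For λ₁ = 313.9 nm:
E₁ = hc/λ₁ = 3.9498 eV
KE₁ = E₁ - φ = 3.9498 - 2.04 = 1.9098 eV

For λ₂ = 420.1 nm:
E₂ = hc/λ₂ = 2.9513 eV
KE₂ = E₂ - φ = 2.9513 - 2.04 = 0.9113 eV

Ratio: KE₁/KE₂ = 1.9098/0.9113 = 2.0957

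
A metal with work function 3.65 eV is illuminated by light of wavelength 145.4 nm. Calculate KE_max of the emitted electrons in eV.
4.8771 eV

Using Einstein's photoelectric equation: KE_max = hf - φ = hc/λ - φ

First, calculate the photon energy:
E_photon = hc/λ = (6.626×10⁻³⁴ J·s)(3×10⁸ m/s) / (145.4×10⁻⁹ m)
E_photon = 8.5271 eV

Then, the maximum kinetic energy:
KE_max = E_photon - φ = 8.5271 eV - 3.65 eV = 4.8771 eV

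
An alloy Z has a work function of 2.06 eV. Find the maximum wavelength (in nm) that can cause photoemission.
601.87 nm

The threshold wavelength is when the photon energy equals the work function:
hc/λ₀ = φ

Solving for λ₀:
λ₀ = hc/φ = (6.626×10⁻³⁴ J·s)(3×10⁸ m/s) / (2.06 eV × 1.602×10⁻¹⁹ J/eV)
λ₀ = 601.87 nm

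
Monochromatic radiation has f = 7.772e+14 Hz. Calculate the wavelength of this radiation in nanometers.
385.73 nm

Using the wave equation: c = fλ

Solving for wavelength:
λ = c/f = (3×10⁸ m/s) / (7.772e+14 Hz)
λ = 385.73 nm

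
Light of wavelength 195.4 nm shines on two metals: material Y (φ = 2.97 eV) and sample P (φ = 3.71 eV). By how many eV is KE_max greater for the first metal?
0.7400 eV

Using KE_max = hc/λ - φ for each metal:

Photon energy: E = hc/λ = 6.3451 eV

For material Y (φ₁ = 2.97 eV):
KE₁ = E - φ₁ = 6.3451 - 2.97 = 3.3751 eV

For sample P (φ₂ = 3.71 eV):
KE₂ = E - φ₂ = 6.3451 - 3.71 = 2.6351 eV

Difference:
ΔKE = KE₁ - KE₂ = 3.3751 - 2.6351 = 0.7400 eV

Note: The difference equals the difference in work functions: 3.71 - 2.97 = 0.74 eV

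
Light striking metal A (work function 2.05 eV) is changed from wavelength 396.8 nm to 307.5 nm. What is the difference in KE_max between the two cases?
0.9074 eV

Using Einstein's equation: KE_max = hc/λ - φ

For λ₁ = 396.8 nm:
KE₁ = hc/λ₁ - φ = 3.1246 - 2.05 = 1.0746 eV

For λ₂ = 307.5 nm:
KE₂ = hc/λ₂ - φ = 4.0320 - 2.05 = 1.9820 eV

Change in KE:
ΔKE = KE₂ - KE₁ = 1.9820 - 1.0746 = 0.9074 eV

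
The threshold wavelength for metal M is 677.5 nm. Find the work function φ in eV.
1.83 eV

At the threshold wavelength, photon energy equals work function:
φ = hc/λ₀

Calculating:
φ = (6.626×10⁻³⁴ J·s)(3×10⁸ m/s) / (677.5×10⁻⁹ m)
φ = 1.83 eV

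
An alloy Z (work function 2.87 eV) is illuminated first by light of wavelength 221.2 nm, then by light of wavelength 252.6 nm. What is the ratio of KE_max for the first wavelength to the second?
1.3418

Using Einstein's equation: KE_max = hc/λ - φ

For λ₁ = 221.2 nm:
E₁ = hc/λ₁ = 5.6051 eV
KE₁ = E₁ - φ = 5.6051 - 2.87 = 2.7351 eV

For λ₂ = 252.6 nm:
E₂ = hc/λ₂ = 4.9083 eV
KE₂ = E₂ - φ = 4.9083 - 2.87 = 2.0383 eV

Ratio: KE₁/KE₂ = 2.7351/2.0383 = 1.3418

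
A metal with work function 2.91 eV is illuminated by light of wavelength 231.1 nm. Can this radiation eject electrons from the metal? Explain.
Yes

For photoemission, the photon energy must exceed the work function.

Photon energy: E = hc/λ = 5.3650 eV
Work function: φ = 2.91 eV

Since E_photon (5.3650 eV) > φ (2.91 eV), photoemission WILL occur.
The threshold wavelength is λ₀ = hc/φ = 426.1 nm.
Since 231.1 nm < 426.1 nm, the light has sufficient energy.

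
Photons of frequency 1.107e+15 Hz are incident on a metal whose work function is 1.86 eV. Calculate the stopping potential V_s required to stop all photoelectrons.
2.7182 V

The stopping potential V_s satisfies: eV_s = KE_max

First, find KE_max using Einstein's equation:
E_photon = hf = (6.626×10⁻³⁴ J·s)(1.107e+15 Hz) = 4.5782 eV
KE_max = E_photon - φ = 4.5782 - 1.86 = 2.7182 eV

Since eV_s = KE_max:
V_s = KE_max/e = 2.7182 V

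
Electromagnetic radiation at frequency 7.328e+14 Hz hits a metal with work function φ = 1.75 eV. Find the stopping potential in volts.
1.2806 V

The stopping potential V_s satisfies: eV_s = KE_max

First, find KE_max using Einstein's equation:
E_photon = hf = (6.626×10⁻³⁴ J·s)(7.328e+14 Hz) = 3.0306 eV
KE_max = E_photon - φ = 3.0306 - 1.75 = 1.2806 eV

Since eV_s = KE_max:
V_s = KE_max/e = 1.2806 V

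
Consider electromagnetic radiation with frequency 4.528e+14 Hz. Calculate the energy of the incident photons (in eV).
1.8726 eV

Using E = hf:

E = hf = (6.626×10⁻³⁴ J·s)(4.528e+14 Hz)
E = 1.8726 eV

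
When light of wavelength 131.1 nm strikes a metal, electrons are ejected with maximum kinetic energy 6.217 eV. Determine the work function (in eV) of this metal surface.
3.24 eV

From Einstein's photoelectric equation: KE_max = hf - φ = hc/λ - φ

Rearranging for φ:
φ = hc/λ - KE_max

Calculate photon energy:
E_photon = hc/λ = 9.4572 eV

Therefore:
φ = 9.4572 - 6.217 = 3.24 eV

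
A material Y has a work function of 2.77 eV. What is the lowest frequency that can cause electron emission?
6.6978e+14 Hz

The threshold frequency is when the photon energy equals the work function:
hf₀ = φ

Solving for f₀:
f₀ = φ/h = (2.77 eV × 1.602×10⁻¹⁹ J/eV) / (6.626×10⁻³⁴ J·s)
f₀ = 6.6978e+14 Hz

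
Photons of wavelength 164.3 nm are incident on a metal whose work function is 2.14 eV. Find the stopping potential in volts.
5.4062 V

The stopping potential V_s satisfies: eV_s = KE_max

First, find KE_max using Einstein's equation:
E_photon = hc/λ = 7.5462 eV
KE_max = E_photon - φ = 7.5462 - 2.14 = 5.4062 eV

Since eV_s = KE_max:
V_s = KE_max/e = 5.4062 V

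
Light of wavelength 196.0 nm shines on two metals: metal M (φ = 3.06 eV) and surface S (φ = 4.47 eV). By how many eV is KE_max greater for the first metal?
1.4100 eV

Using KE_max = hc/λ - φ for each metal:

Photon energy: E = hc/λ = 6.3257 eV

For metal M (φ₁ = 3.06 eV):
KE₁ = E - φ₁ = 6.3257 - 3.06 = 3.2657 eV

For surface S (φ₂ = 4.47 eV):
KE₂ = E - φ₂ = 6.3257 - 4.47 = 1.8557 eV

Difference:
ΔKE = KE₁ - KE₂ = 3.2657 - 1.8557 = 1.4100 eV

Note: The difference equals the difference in work functions: 4.47 - 3.06 = 1.41 eV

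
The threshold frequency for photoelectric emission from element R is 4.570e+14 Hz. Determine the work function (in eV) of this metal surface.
1.89 eV

At the threshold frequency, photon energy equals work function:
φ = hf₀

Calculating:
φ = (6.626×10⁻³⁴ J·s)(4.570e+14 Hz)
φ = 1.89 eV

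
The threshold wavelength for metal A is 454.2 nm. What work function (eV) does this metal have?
2.73 eV

At the threshold wavelength, photon energy equals work function:
φ = hc/λ₀

Calculating:
φ = (6.626×10⁻³⁴ J·s)(3×10⁸ m/s) / (454.2×10⁻⁹ m)
φ = 2.73 eV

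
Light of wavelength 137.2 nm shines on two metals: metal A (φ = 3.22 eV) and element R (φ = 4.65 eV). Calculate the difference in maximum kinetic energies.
1.4300 eV

Using KE_max = hc/λ - φ for each metal:

Photon energy: E = hc/λ = 9.0367 eV

For metal A (φ₁ = 3.22 eV):
KE₁ = E - φ₁ = 9.0367 - 3.22 = 5.8167 eV

For element R (φ₂ = 4.65 eV):
KE₂ = E - φ₂ = 9.0367 - 4.65 = 4.3867 eV

Difference:
ΔKE = KE₁ - KE₂ = 5.8167 - 4.3867 = 1.4300 eV

Note: The difference equals the difference in work functions: 4.65 - 3.22 = 1.43 eV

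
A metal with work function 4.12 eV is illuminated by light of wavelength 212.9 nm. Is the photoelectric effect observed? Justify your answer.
Yes

For photoemission, the photon energy must exceed the work function.

Photon energy: E = hc/λ = 5.8236 eV
Work function: φ = 4.12 eV

Since E_photon (5.8236 eV) > φ (4.12 eV), photoemission WILL occur.
The threshold wavelength is λ₀ = hc/φ = 300.9 nm.
Since 212.9 nm < 300.9 nm, the light has sufficient energy.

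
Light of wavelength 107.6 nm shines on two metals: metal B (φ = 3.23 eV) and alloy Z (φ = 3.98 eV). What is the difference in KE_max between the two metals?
0.7500 eV

Using KE_max = hc/λ - φ for each metal:

Photon energy: E = hc/λ = 11.5227 eV

For metal B (φ₁ = 3.23 eV):
KE₁ = E - φ₁ = 11.5227 - 3.23 = 8.2927 eV

For alloy Z (φ₂ = 3.98 eV):
KE₂ = E - φ₂ = 11.5227 - 3.98 = 7.5427 eV

Difference:
ΔKE = KE₁ - KE₂ = 8.2927 - 7.5427 = 0.7500 eV

Note: The difference equals the difference in work functions: 3.98 - 3.23 = 0.75 eV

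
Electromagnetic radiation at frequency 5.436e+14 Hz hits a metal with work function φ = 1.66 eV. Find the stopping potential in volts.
0.5881 V

The stopping potential V_s satisfies: eV_s = KE_max

First, find KE_max using Einstein's equation:
E_photon = hf = (6.626×10⁻³⁴ J·s)(5.436e+14 Hz) = 2.2481 eV
KE_max = E_photon - φ = 2.2481 - 1.66 = 0.5881 eV

Since eV_s = KE_max:
V_s = KE_max/e = 0.5881 V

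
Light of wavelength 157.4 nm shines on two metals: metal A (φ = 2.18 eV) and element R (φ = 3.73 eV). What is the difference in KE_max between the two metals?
1.5500 eV

Using KE_max = hc/λ - φ for each metal:

Photon energy: E = hc/λ = 7.8770 eV

For metal A (φ₁ = 2.18 eV):
KE₁ = E - φ₁ = 7.8770 - 2.18 = 5.6970 eV

For element R (φ₂ = 3.73 eV):
KE₂ = E - φ₂ = 7.8770 - 3.73 = 4.1470 eV

Difference:
ΔKE = KE₁ - KE₂ = 5.6970 - 4.1470 = 1.5500 eV

Note: The difference equals the difference in work functions: 3.73 - 2.18 = 1.55 eV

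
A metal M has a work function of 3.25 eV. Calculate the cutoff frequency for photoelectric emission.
7.8585e+14 Hz

The threshold frequency is when the photon energy equals the work function:
hf₀ = φ

Solving for f₀:
f₀ = φ/h = (3.25 eV × 1.602×10⁻¹⁹ J/eV) / (6.626×10⁻³⁴ J·s)
f₀ = 7.8585e+14 Hz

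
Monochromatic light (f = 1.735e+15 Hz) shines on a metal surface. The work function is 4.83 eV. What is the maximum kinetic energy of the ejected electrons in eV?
2.3454 eV

Using Einstein's photoelectric equation: KE_max = hf - φ

First, calculate the photon energy:
E_photon = hf = (6.626×10⁻³⁴ J·s)(1.735e+15 Hz)
E_photon = 7.1754 eV

Then, the maximum kinetic energy:
KE_max = E_photon - φ = 7.1754 eV - 4.83 eV = 2.3454 eV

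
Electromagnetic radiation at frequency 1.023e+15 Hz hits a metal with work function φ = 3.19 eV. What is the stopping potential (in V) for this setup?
1.0408 V

The stopping potential V_s satisfies: eV_s = KE_max

First, find KE_max using Einstein's equation:
E_photon = hf = (6.626×10⁻³⁴ J·s)(1.023e+15 Hz) = 4.2308 eV
KE_max = E_photon - φ = 4.2308 - 3.19 = 1.0408 eV

Since eV_s = KE_max:
V_s = KE_max/e = 1.0408 V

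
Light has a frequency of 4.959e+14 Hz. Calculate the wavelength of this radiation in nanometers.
604.54 nm

Using the wave equation: c = fλ

Solving for wavelength:
λ = c/f = (3×10⁸ m/s) / (4.959e+14 Hz)
λ = 604.54 nm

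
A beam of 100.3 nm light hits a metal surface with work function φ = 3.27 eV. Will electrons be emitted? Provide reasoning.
Yes

For photoemission, the photon energy must exceed the work function.

Photon energy: E = hc/λ = 12.3613 eV
Work function: φ = 3.27 eV

Since E_photon (12.3613 eV) > φ (3.27 eV), photoemission WILL occur.
The threshold wavelength is λ₀ = hc/φ = 379.2 nm.
Since 100.3 nm < 379.2 nm, the light has sufficient energy.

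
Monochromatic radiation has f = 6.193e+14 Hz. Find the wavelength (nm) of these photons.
484.08 nm

Using the wave equation: c = fλ

Solving for wavelength:
λ = c/f = (3×10⁸ m/s) / (6.193e+14 Hz)
λ = 484.08 nm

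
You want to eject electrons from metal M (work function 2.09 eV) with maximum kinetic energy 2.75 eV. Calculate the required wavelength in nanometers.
256.17 nm

From Einstein's equation: KE_max = hc/λ - φ

Rearranging for λ:
hc/λ = KE_max + φ
λ = hc/(KE_max + φ)

Required photon energy:
E_photon = KE_max + φ = 2.75 + 2.09 = 4.84 eV

Required wavelength:
λ = hc/E_photon = (6.626×10⁻³⁴)(3×10⁸) / (4.84 × 1.602×10⁻¹⁹)
λ = 256.17 nm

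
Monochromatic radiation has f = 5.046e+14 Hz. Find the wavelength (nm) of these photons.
594.12 nm

Using the wave equation: c = fλ

Solving for wavelength:
λ = c/f = (3×10⁸ m/s) / (5.046e+14 Hz)
λ = 594.12 nm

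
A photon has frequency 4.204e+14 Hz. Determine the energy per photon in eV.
1.7386 eV

Using E = hf:

E = hf = (6.626×10⁻³⁴ J·s)(4.204e+14 Hz)
E = 1.7386 eV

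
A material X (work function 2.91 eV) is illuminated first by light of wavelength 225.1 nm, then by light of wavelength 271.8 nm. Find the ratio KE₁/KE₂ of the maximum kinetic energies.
1.5730

Using Einstein's equation: KE_max = hc/λ - φ

For λ₁ = 225.1 nm:
E₁ = hc/λ₁ = 5.5080 eV
KE₁ = E₁ - φ = 5.5080 - 2.91 = 2.5980 eV

For λ₂ = 271.8 nm:
E₂ = hc/λ₂ = 4.5616 eV
KE₂ = E₂ - φ = 4.5616 - 2.91 = 1.6516 eV

Ratio: KE₁/KE₂ = 2.5980/1.6516 = 1.5730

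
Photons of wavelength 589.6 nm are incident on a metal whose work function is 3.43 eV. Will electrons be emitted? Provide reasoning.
No

For photoemission, the photon energy must exceed the work function.

Photon energy: E = hc/λ = 2.1029 eV
Work function: φ = 3.43 eV

Since E_photon (2.1029 eV) < φ (3.43 eV), photoemission will NOT occur.
The threshold wavelength is λ₀ = hc/φ = 361.5 nm.
Since 589.6 nm > 361.5 nm, the photons lack sufficient energy.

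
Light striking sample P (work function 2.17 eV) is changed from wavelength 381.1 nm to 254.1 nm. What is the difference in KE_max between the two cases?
1.6260 eV

Using Einstein's equation: KE_max = hc/λ - φ

For λ₁ = 381.1 nm:
KE₁ = hc/λ₁ - φ = 3.2533 - 2.17 = 1.0833 eV

For λ₂ = 254.1 nm:
KE₂ = hc/λ₂ - φ = 4.8793 - 2.17 = 2.7093 eV

Change in KE:
ΔKE = KE₂ - KE₁ = 2.7093 - 1.0833 = 1.6260 eV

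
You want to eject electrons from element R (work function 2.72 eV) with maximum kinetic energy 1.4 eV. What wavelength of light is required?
300.93 nm

From Einstein's equation: KE_max = hc/λ - φ

Rearranging for λ:
hc/λ = KE_max + φ
λ = hc/(KE_max + φ)

Required photon energy:
E_photon = KE_max + φ = 1.4 + 2.72 = 4.12 eV

Required wavelength:
λ = hc/E_photon = (6.626×10⁻³⁴)(3×10⁸) / (4.12 × 1.602×10⁻¹⁹)
λ = 300.93 nm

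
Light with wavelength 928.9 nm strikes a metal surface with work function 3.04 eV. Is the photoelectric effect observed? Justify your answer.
No

For photoemission, the photon energy must exceed the work function.

Photon energy: E = hc/λ = 1.3347 eV
Work function: φ = 3.04 eV

Since E_photon (1.3347 eV) < φ (3.04 eV), photoemission will NOT occur.
The threshold wavelength is λ₀ = hc/φ = 407.8 nm.
Since 928.9 nm > 407.8 nm, the photons lack sufficient energy.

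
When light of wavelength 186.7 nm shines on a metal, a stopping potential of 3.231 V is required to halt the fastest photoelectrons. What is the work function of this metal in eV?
3.41 eV

The stopping potential gives the maximum kinetic energy: KE_max = eV_s = 3.231 eV

From Einstein's photoelectric equation: KE_max = hc/λ - φ
Rearranging: φ = hc/λ - KE_max

Calculate photon energy:
E_photon = hc/λ = (6.626×10⁻³⁴ J·s)(3×10⁸ m/s) / (186.7×10⁻⁹ m) = 6.6408 eV

Therefore:
φ = 6.6408 - 3.231 = 3.41 eV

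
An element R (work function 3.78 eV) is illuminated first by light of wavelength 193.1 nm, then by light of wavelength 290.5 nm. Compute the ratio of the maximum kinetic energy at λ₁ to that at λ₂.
5.4118

Using Einstein's equation: KE_max = hc/λ - φ

For λ₁ = 193.1 nm:
E₁ = hc/λ₁ = 6.4207 eV
KE₁ = E₁ - φ = 6.4207 - 3.78 = 2.6407 eV

For λ₂ = 290.5 nm:
E₂ = hc/λ₂ = 4.2680 eV
KE₂ = E₂ - φ = 4.2680 - 3.78 = 0.4880 eV

Ratio: KE₁/KE₂ = 2.6407/0.4880 = 5.4118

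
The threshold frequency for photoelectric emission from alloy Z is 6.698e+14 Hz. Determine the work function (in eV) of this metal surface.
2.77 eV

At the threshold frequency, photon energy equals work function:
φ = hf₀

Calculating:
φ = (6.626×10⁻³⁴ J·s)(6.698e+14 Hz)
φ = 2.77 eV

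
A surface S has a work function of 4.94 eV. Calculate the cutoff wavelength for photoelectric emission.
250.98 nm

The threshold wavelength is when the photon energy equals the work function:
hc/λ₀ = φ

Solving for λ₀:
λ₀ = hc/φ = (6.626×10⁻³⁴ J·s)(3×10⁸ m/s) / (4.94 eV × 1.602×10⁻¹⁹ J/eV)
λ₀ = 250.98 nm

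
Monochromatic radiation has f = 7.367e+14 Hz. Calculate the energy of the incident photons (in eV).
3.0467 eV

Using E = hf:

E = hf = (6.626×10⁻³⁴ J·s)(7.367e+14 Hz)
E = 3.0467 eV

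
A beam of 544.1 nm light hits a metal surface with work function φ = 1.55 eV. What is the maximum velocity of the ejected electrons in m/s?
5.0629e+05 m/s

First, find the maximum kinetic energy:
E_photon = hc/λ = 2.2787 eV
KE_max = E_photon - φ = 2.2787 - 1.55 = 0.7287 eV

Convert to Joules: KE_max = 0.7287 × 1.602×10⁻¹⁹ J = 1.1675e-19 J

Then use KE = ½mv² to find velocity:
v = √(2·KE/m) = √(2 × 1.1675e-19 J / 9.109e-31 kg)
v = 5.0629e+05 m/s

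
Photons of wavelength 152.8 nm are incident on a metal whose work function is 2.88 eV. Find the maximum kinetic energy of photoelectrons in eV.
5.2341 eV

Using Einstein's photoelectric equation: KE_max = hf - φ = hc/λ - φ

First, calculate the photon energy:
E_photon = hc/λ = (6.626×10⁻³⁴ J·s)(3×10⁸ m/s) / (152.8×10⁻⁹ m)
E_photon = 8.1141 eV

Then, the maximum kinetic energy:
KE_max = E_photon - φ = 8.1141 eV - 2.88 eV = 5.2341 eV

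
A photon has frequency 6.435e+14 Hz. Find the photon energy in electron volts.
2.6613 eV

Using E = hf:

E = hf = (6.626×10⁻³⁴ J·s)(6.435e+14 Hz)
E = 2.6613 eV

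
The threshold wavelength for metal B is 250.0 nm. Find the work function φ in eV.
4.96 eV

At the threshold wavelength, photon energy equals work function:
φ = hc/λ₀

Calculating:
φ = (6.626×10⁻³⁴ J·s)(3×10⁸ m/s) / (250.0×10⁻⁹ m)
φ = 4.96 eV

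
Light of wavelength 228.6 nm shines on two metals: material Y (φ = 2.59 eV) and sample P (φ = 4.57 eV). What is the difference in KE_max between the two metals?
1.9800 eV

Using KE_max = hc/λ - φ for each metal:

Photon energy: E = hc/λ = 5.4236 eV

For material Y (φ₁ = 2.59 eV):
KE₁ = E - φ₁ = 5.4236 - 2.59 = 2.8336 eV

For sample P (φ₂ = 4.57 eV):
KE₂ = E - φ₂ = 5.4236 - 4.57 = 0.8536 eV

Difference:
ΔKE = KE₁ - KE₂ = 2.8336 - 0.8536 = 1.9800 eV

Note: The difference equals the difference in work functions: 4.57 - 2.59 = 1.98 eV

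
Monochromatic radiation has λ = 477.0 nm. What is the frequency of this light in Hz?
6.2850e+14 Hz

Using the wave equation: c = fλ

Solving for frequency:
f = c/λ = (3×10⁸ m/s) / (477.0×10⁻⁹ m)
f = 6.2850e+14 Hz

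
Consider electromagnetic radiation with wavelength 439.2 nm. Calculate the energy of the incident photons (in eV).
2.8230 eV

Using E = hf = hc/λ:

E = hc/λ = (6.626×10⁻³⁴ J·s)(3×10⁸ m/s) / (439.2×10⁻⁹ m)
E = 2.8230 eV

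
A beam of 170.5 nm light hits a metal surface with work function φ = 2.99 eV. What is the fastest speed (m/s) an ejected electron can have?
1.2273e+06 m/s

First, find the maximum kinetic energy:
E_photon = hc/λ = 7.2718 eV
KE_max = E_photon - φ = 7.2718 - 2.99 = 4.2818 eV

Convert to Joules: KE_max = 4.2818 × 1.602×10⁻¹⁹ J = 6.8602e-19 J

Then use KE = ½mv² to find velocity:
v = √(2·KE/m) = √(2 × 6.8602e-19 J / 9.109e-31 kg)
v = 1.2273e+06 m/s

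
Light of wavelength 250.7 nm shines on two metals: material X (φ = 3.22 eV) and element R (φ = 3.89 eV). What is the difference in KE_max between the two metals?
0.6700 eV

Using KE_max = hc/λ - φ for each metal:

Photon energy: E = hc/λ = 4.9455 eV

For material X (φ₁ = 3.22 eV):
KE₁ = E - φ₁ = 4.9455 - 3.22 = 1.7255 eV

For element R (φ₂ = 3.89 eV):
KE₂ = E - φ₂ = 4.9455 - 3.89 = 1.0555 eV

Difference:
ΔKE = KE₁ - KE₂ = 1.7255 - 1.0555 = 0.6700 eV

Note: The difference equals the difference in work functions: 3.89 - 3.22 = 0.67 eV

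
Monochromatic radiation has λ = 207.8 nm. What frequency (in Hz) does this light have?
1.4427e+15 Hz

Using the wave equation: c = fλ

Solving for frequency:
f = c/λ = (3×10⁸ m/s) / (207.8×10⁻⁹ m)
f = 1.4427e+15 Hz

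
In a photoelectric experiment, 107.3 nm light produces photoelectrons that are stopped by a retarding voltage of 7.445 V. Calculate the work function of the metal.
4.11 eV

The stopping potential gives the maximum kinetic energy: KE_max = eV_s = 7.445 eV

From Einstein's photoelectric equation: KE_max = hc/λ - φ
Rearranging: φ = hc/λ - KE_max

Calculate photon energy:
E_photon = hc/λ = (6.626×10⁻³⁴ J·s)(3×10⁸ m/s) / (107.3×10⁻⁹ m) = 11.5549 eV

Therefore:
φ = 11.5549 - 7.445 = 4.11 eV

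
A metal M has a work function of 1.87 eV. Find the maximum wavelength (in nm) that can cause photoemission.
663.02 nm

The threshold wavelength is when the photon energy equals the work function:
hc/λ₀ = φ

Solving for λ₀:
λ₀ = hc/φ = (6.626×10⁻³⁴ J·s)(3×10⁸ m/s) / (1.87 eV × 1.602×10⁻¹⁹ J/eV)
λ₀ = 663.02 nm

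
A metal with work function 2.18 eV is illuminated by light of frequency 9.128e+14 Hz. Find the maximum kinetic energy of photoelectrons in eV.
1.5950 eV

Using Einstein's photoelectric equation: KE_max = hf - φ

First, calculate the photon energy:
E_photon = hf = (6.626×10⁻³⁴ J·s)(9.128e+14 Hz)
E_photon = 3.7750 eV

Then, the maximum kinetic energy:
KE_max = E_photon - φ = 3.7750 eV - 2.18 eV = 1.5950 eV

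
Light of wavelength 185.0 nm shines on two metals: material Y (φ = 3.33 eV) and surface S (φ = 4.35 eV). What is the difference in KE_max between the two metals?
1.0200 eV

Using KE_max = hc/λ - φ for each metal:

Photon energy: E = hc/λ = 6.7018 eV

For material Y (φ₁ = 3.33 eV):
KE₁ = E - φ₁ = 6.7018 - 3.33 = 3.3718 eV

For surface S (φ₂ = 4.35 eV):
KE₂ = E - φ₂ = 6.7018 - 4.35 = 2.3518 eV

Difference:
ΔKE = KE₁ - KE₂ = 3.3718 - 2.3518 = 1.0200 eV

Note: The difference equals the difference in work functions: 4.35 - 3.33 = 1.02 eV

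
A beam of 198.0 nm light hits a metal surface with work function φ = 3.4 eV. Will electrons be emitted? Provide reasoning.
Yes

For photoemission, the photon energy must exceed the work function.

Photon energy: E = hc/λ = 6.2618 eV
Work function: φ = 3.4 eV

Since E_photon (6.2618 eV) > φ (3.4 eV), photoemission WILL occur.
The threshold wavelength is λ₀ = hc/φ = 364.7 nm.
Since 198.0 nm < 364.7 nm, the light has sufficient energy.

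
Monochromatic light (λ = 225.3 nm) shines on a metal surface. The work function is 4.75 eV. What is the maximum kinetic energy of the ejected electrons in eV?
0.7531 eV

Using Einstein's photoelectric equation: KE_max = hf - φ = hc/λ - φ

First, calculate the photon energy:
E_photon = hc/λ = (6.626×10⁻³⁴ J·s)(3×10⁸ m/s) / (225.3×10⁻⁹ m)
E_photon = 5.5031 eV

Then, the maximum kinetic energy:
KE_max = E_photon - φ = 5.5031 eV - 4.75 eV = 0.7531 eV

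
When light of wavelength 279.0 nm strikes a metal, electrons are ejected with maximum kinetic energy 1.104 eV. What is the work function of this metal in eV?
3.34 eV

From Einstein's photoelectric equation: KE_max = hf - φ = hc/λ - φ

Rearranging for φ:
φ = hc/λ - KE_max

Calculate photon energy:
E_photon = hc/λ = 4.4439 eV

Therefore:
φ = 4.4439 - 1.104 = 3.34 eV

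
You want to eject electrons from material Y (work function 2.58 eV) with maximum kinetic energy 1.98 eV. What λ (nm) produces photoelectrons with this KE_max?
271.90 nm

From Einstein's equation: KE_max = hc/λ - φ

Rearranging for λ:
hc/λ = KE_max + φ
λ = hc/(KE_max + φ)

Required photon energy:
E_photon = KE_max + φ = 1.98 + 2.58 = 4.56 eV

Required wavelength:
λ = hc/E_photon = (6.626×10⁻³⁴)(3×10⁸) / (4.56 × 1.602×10⁻¹⁹)
λ = 271.90 nm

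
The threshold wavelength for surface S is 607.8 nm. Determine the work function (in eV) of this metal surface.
2.04 eV

At the threshold wavelength, photon energy equals work function:
φ = hc/λ₀

Calculating:
φ = (6.626×10⁻³⁴ J·s)(3×10⁸ m/s) / (607.8×10⁻⁹ m)
φ = 2.04 eV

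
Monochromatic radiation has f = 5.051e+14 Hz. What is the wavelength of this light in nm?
593.53 nm

Using the wave equation: c = fλ

Solving for wavelength:
λ = c/f = (3×10⁸ m/s) / (5.051e+14 Hz)
λ = 593.53 nm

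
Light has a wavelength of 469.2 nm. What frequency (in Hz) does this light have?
6.3894e+14 Hz

Using the wave equation: c = fλ

Solving for frequency:
f = c/λ = (3×10⁸ m/s) / (469.2×10⁻⁹ m)
f = 6.3894e+14 Hz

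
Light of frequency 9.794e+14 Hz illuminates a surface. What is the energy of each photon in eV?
4.0505 eV

Using E = hf:

E = hf = (6.626×10⁻³⁴ J·s)(9.794e+14 Hz)
E = 4.0505 eV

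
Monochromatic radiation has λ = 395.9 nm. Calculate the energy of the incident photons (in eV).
3.1317 eV

Using E = hf = hc/λ:

E = hc/λ = (6.626×10⁻³⁴ J·s)(3×10⁸ m/s) / (395.9×10⁻⁹ m)
E = 3.1317 eV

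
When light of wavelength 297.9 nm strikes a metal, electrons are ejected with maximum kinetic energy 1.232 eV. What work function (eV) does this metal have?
2.93 eV

From Einstein's photoelectric equation: KE_max = hf - φ = hc/λ - φ

Rearranging for φ:
φ = hc/λ - KE_max

Calculate photon energy:
E_photon = hc/λ = 4.1619 eV

Therefore:
φ = 4.1619 - 1.232 = 2.93 eV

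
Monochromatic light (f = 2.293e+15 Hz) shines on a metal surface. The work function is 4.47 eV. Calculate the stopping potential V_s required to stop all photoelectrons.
5.0131 V

The stopping potential V_s satisfies: eV_s = KE_max

First, find KE_max using Einstein's equation:
E_photon = hf = (6.626×10⁻³⁴ J·s)(2.293e+15 Hz) = 9.4831 eV
KE_max = E_photon - φ = 9.4831 - 4.47 = 5.0131 eV

Since eV_s = KE_max:
V_s = KE_max/e = 5.0131 V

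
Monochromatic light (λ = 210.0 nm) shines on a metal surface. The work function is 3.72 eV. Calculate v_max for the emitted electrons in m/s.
8.7650e+05 m/s

First, find the maximum kinetic energy:
E_photon = hc/λ = 5.9040 eV
KE_max = E_photon - φ = 5.9040 - 3.72 = 2.1840 eV

Convert to Joules: KE_max = 2.1840 × 1.602×10⁻¹⁹ J = 3.4992e-19 J

Then use KE = ½mv² to find velocity:
v = √(2·KE/m) = √(2 × 3.4992e-19 J / 9.109e-31 kg)
v = 8.7650e+05 m/s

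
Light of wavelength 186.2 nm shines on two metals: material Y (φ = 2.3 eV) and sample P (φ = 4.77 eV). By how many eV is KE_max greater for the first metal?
2.4700 eV

Using KE_max = hc/λ - φ for each metal:

Photon energy: E = hc/λ = 6.6587 eV

For material Y (φ₁ = 2.3 eV):
KE₁ = E - φ₁ = 6.6587 - 2.3 = 4.3587 eV

For sample P (φ₂ = 4.77 eV):
KE₂ = E - φ₂ = 6.6587 - 4.77 = 1.8887 eV

Difference:
ΔKE = KE₁ - KE₂ = 4.3587 - 1.8887 = 2.4700 eV

Note: The difference equals the difference in work functions: 4.77 - 2.3 = 2.47 eV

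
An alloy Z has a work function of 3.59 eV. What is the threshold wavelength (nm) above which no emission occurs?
345.36 nm

The threshold wavelength is when the photon energy equals the work function:
hc/λ₀ = φ

Solving for λ₀:
λ₀ = hc/φ = (6.626×10⁻³⁴ J·s)(3×10⁸ m/s) / (3.59 eV × 1.602×10⁻¹⁹ J/eV)
λ₀ = 345.36 nm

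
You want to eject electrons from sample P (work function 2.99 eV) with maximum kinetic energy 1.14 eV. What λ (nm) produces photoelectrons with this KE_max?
300.20 nm

From Einstein's equation: KE_max = hc/λ - φ

Rearranging for λ:
hc/λ = KE_max + φ
λ = hc/(KE_max + φ)

Required photon energy:
E_photon = KE_max + φ = 1.14 + 2.99 = 4.13 eV

Required wavelength:
λ = hc/E_photon = (6.626×10⁻³⁴)(3×10⁸) / (4.13 × 1.602×10⁻¹⁹)
λ = 300.20 nm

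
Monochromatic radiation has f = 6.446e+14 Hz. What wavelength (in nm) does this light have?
465.08 nm

Using the wave equation: c = fλ

Solving for wavelength:
λ = c/f = (3×10⁸ m/s) / (6.446e+14 Hz)
λ = 465.08 nm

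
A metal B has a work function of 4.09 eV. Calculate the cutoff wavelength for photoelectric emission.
303.14 nm

The threshold wavelength is when the photon energy equals the work function:
hc/λ₀ = φ

Solving for λ₀:
λ₀ = hc/φ = (6.626×10⁻³⁴ J·s)(3×10⁸ m/s) / (4.09 eV × 1.602×10⁻¹⁹ J/eV)
λ₀ = 303.14 nm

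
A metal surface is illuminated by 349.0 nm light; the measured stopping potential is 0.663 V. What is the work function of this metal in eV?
2.89 eV

The stopping potential gives the maximum kinetic energy: KE_max = eV_s = 0.663 eV

From Einstein's photoelectric equation: KE_max = hc/λ - φ
Rearranging: φ = hc/λ - KE_max

Calculate photon energy:
E_photon = hc/λ = (6.626×10⁻³⁴ J·s)(3×10⁸ m/s) / (349.0×10⁻⁹ m) = 3.5526 eV

Therefore:
φ = 3.5526 - 0.663 = 2.89 eV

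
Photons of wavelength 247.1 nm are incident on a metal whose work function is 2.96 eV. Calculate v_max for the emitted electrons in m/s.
8.5075e+05 m/s

First, find the maximum kinetic energy:
E_photon = hc/λ = 5.0176 eV
KE_max = E_photon - φ = 5.0176 - 2.96 = 2.0576 eV

Convert to Joules: KE_max = 2.0576 × 1.602×10⁻¹⁹ J = 3.2966e-19 J

Then use KE = ½mv² to find velocity:
v = √(2·KE/m) = √(2 × 3.2966e-19 J / 9.109e-31 kg)
v = 8.5075e+05 m/s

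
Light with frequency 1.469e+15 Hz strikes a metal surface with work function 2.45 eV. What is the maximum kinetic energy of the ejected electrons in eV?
3.6253 eV

Using Einstein's photoelectric equation: KE_max = hf - φ

First, calculate the photon energy:
E_photon = hf = (6.626×10⁻³⁴ J·s)(1.469e+15 Hz)
E_photon = 6.0753 eV

Then, the maximum kinetic energy:
KE_max = E_photon - φ = 6.0753 eV - 2.45 eV = 3.6253 eV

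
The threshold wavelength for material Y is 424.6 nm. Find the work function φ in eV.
2.92 eV

At the threshold wavelength, photon energy equals work function:
φ = hc/λ₀

Calculating:
φ = (6.626×10⁻³⁴ J·s)(3×10⁸ m/s) / (424.6×10⁻⁹ m)
φ = 2.92 eV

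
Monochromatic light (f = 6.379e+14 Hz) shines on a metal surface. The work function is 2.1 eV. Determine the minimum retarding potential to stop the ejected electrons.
0.5381 V

The stopping potential V_s satisfies: eV_s = KE_max

First, find KE_max using Einstein's equation:
E_photon = hf = (6.626×10⁻³⁴ J·s)(6.379e+14 Hz) = 2.6381 eV
KE_max = E_photon - φ = 2.6381 - 2.1 = 0.5381 eV

Since eV_s = KE_max:
V_s = KE_max/e = 0.5381 V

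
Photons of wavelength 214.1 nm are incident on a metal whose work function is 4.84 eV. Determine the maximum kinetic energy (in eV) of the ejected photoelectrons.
0.9509 eV

Using Einstein's photoelectric equation: KE_max = hf - φ = hc/λ - φ

First, calculate the photon energy:
E_photon = hc/λ = (6.626×10⁻³⁴ J·s)(3×10⁸ m/s) / (214.1×10⁻⁹ m)
E_photon = 5.7909 eV

Then, the maximum kinetic energy:
KE_max = E_photon - φ = 5.7909 eV - 4.84 eV = 0.9509 eV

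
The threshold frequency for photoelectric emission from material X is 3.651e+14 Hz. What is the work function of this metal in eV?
1.51 eV

At the threshold frequency, photon energy equals work function:
φ = hf₀

Calculating:
φ = (6.626×10⁻³⁴ J·s)(3.651e+14 Hz)
φ = 1.51 eV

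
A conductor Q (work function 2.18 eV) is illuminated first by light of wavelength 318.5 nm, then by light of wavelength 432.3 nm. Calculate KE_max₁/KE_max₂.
2.4894

Using Einstein's equation: KE_max = hc/λ - φ

For λ₁ = 318.5 nm:
E₁ = hc/λ₁ = 3.8928 eV
KE₁ = E₁ - φ = 3.8928 - 2.18 = 1.7128 eV

For λ₂ = 432.3 nm:
E₂ = hc/λ₂ = 2.8680 eV
KE₂ = E₂ - φ = 2.8680 - 2.18 = 0.6880 eV

Ratio: KE₁/KE₂ = 1.7128/0.6880 = 2.4894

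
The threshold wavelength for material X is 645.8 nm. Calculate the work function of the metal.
1.92 eV

At the threshold wavelength, photon energy equals work function:
φ = hc/λ₀

Calculating:
φ = (6.626×10⁻³⁴ J·s)(3×10⁸ m/s) / (645.8×10⁻⁹ m)
φ = 1.92 eV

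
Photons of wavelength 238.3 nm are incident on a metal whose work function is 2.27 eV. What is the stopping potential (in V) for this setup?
2.9329 V

The stopping potential V_s satisfies: eV_s = KE_max

First, find KE_max using Einstein's equation:
E_photon = hc/λ = 5.2029 eV
KE_max = E_photon - φ = 5.2029 - 2.27 = 2.9329 eV

Since eV_s = KE_max:
V_s = KE_max/e = 2.9329 V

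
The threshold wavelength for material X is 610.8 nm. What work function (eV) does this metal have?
2.03 eV

At the threshold wavelength, photon energy equals work function:
φ = hc/λ₀

Calculating:
φ = (6.626×10⁻³⁴ J·s)(3×10⁸ m/s) / (610.8×10⁻⁹ m)
φ = 2.03 eV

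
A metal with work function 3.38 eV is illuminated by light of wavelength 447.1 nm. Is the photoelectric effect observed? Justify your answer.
No

For photoemission, the photon energy must exceed the work function.

Photon energy: E = hc/λ = 2.7731 eV
Work function: φ = 3.38 eV

Since E_photon (2.7731 eV) < φ (3.38 eV), photoemission will NOT occur.
The threshold wavelength is λ₀ = hc/φ = 366.8 nm.
Since 447.1 nm > 366.8 nm, the photons lack sufficient energy.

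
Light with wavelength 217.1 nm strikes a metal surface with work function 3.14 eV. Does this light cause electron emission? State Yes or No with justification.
Yes

For photoemission, the photon energy must exceed the work function.

Photon energy: E = hc/λ = 5.7109 eV
Work function: φ = 3.14 eV

Since E_photon (5.7109 eV) > φ (3.14 eV), photoemission WILL occur.
The threshold wavelength is λ₀ = hc/φ = 394.9 nm.
Since 217.1 nm < 394.9 nm, the light has sufficient energy.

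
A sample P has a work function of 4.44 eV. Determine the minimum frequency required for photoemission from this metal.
1.0736e+15 Hz

The threshold frequency is when the photon energy equals the work function:
hf₀ = φ

Solving for f₀:
f₀ = φ/h = (4.44 eV × 1.602×10⁻¹⁹ J/eV) / (6.626×10⁻³⁴ J·s)
f₀ = 1.0736e+15 Hz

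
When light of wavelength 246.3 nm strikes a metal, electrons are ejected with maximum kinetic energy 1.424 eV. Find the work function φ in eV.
3.61 eV

From Einstein's photoelectric equation: KE_max = hf - φ = hc/λ - φ

Rearranging for φ:
φ = hc/λ - KE_max

Calculate photon energy:
E_photon = hc/λ = 5.0339 eV

Therefore:
φ = 5.0339 - 1.424 = 3.61 eV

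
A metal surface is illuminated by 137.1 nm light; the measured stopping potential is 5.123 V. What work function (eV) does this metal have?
3.92 eV

The stopping potential gives the maximum kinetic energy: KE_max = eV_s = 5.123 eV

From Einstein's photoelectric equation: KE_max = hc/λ - φ
Rearranging: φ = hc/λ - KE_max

Calculate photon energy:
E_photon = hc/λ = (6.626×10⁻³⁴ J·s)(3×10⁸ m/s) / (137.1×10⁻⁹ m) = 9.0433 eV

Therefore:
φ = 9.0433 - 5.123 = 3.92 eV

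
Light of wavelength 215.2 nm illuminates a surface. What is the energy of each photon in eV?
5.7613 eV

Using E = hf = hc/λ:

E = hc/λ = (6.626×10⁻³⁴ J·s)(3×10⁸ m/s) / (215.2×10⁻⁹ m)
E = 5.7613 eV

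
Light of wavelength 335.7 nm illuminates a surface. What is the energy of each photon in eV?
3.6933 eV

Using E = hf = hc/λ:

E = hc/λ = (6.626×10⁻³⁴ J·s)(3×10⁸ m/s) / (335.7×10⁻⁹ m)
E = 3.6933 eV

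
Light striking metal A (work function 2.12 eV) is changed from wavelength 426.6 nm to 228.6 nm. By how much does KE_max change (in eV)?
2.5173 eV

Using Einstein's equation: KE_max = hc/λ - φ

For λ₁ = 426.6 nm:
KE₁ = hc/λ₁ - φ = 2.9063 - 2.12 = 0.7863 eV

For λ₂ = 228.6 nm:
KE₂ = hc/λ₂ - φ = 5.4236 - 2.12 = 3.3036 eV

Change in KE:
ΔKE = KE₂ - KE₁ = 3.3036 - 0.7863 = 2.5173 eV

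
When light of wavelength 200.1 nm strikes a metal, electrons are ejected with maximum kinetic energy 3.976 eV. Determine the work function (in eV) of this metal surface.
2.22 eV

From Einstein's photoelectric equation: KE_max = hf - φ = hc/λ - φ

Rearranging for φ:
φ = hc/λ - KE_max

Calculate photon energy:
E_photon = hc/λ = 6.1961 eV

Therefore:
φ = 6.1961 - 3.976 = 2.22 eV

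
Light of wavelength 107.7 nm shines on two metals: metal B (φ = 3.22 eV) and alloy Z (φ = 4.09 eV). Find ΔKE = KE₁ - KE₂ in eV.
0.8700 eV

Using KE_max = hc/λ - φ for each metal:

Photon energy: E = hc/λ = 11.5120 eV

For metal B (φ₁ = 3.22 eV):
KE₁ = E - φ₁ = 11.5120 - 3.22 = 8.2920 eV

For alloy Z (φ₂ = 4.09 eV):
KE₂ = E - φ₂ = 11.5120 - 4.09 = 7.4220 eV

Difference:
ΔKE = KE₁ - KE₂ = 8.2920 - 7.4220 = 0.8700 eV

Note: The difference equals the difference in work functions: 4.09 - 3.22 = 0.87 eV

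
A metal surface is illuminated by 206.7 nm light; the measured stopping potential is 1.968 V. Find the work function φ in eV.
4.03 eV

The stopping potential gives the maximum kinetic energy: KE_max = eV_s = 1.968 eV

From Einstein's photoelectric equation: KE_max = hc/λ - φ
Rearranging: φ = hc/λ - KE_max

Calculate photon energy:
E_photon = hc/λ = (6.626×10⁻³⁴ J·s)(3×10⁸ m/s) / (206.7×10⁻⁹ m) = 5.9983 eV

Therefore:
φ = 5.9983 - 1.968 = 4.03 eV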